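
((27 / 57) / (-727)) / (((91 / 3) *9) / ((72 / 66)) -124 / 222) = -0.00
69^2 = 4761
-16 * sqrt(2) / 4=-4 * sqrt(2)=-5.66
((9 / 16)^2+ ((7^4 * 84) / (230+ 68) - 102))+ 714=49171749 / 38144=1289.11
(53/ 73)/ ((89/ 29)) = 0.24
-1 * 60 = -60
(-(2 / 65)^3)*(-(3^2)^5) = 472392 / 274625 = 1.72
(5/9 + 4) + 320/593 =27193/5337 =5.10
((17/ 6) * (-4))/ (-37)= 34/ 111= 0.31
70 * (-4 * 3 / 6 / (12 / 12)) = -140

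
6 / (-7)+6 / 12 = -5 / 14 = -0.36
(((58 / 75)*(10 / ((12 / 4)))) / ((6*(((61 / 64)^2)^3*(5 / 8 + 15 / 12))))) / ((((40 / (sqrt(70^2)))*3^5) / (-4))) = -223200860438528 / 25351888213689075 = -0.01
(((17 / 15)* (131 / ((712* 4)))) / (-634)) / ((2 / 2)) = -2227 / 27084480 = -0.00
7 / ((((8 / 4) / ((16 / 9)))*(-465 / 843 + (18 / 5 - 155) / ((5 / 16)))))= -393400 / 30666123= -0.01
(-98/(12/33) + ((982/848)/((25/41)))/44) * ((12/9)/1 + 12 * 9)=-29460.61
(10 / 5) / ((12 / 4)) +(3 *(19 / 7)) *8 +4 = 1466 / 21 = 69.81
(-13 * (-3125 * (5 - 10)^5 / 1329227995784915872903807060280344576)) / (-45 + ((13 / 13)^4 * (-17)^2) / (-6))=29296875 / 28578401909375691267431851796027408384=0.00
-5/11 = -0.45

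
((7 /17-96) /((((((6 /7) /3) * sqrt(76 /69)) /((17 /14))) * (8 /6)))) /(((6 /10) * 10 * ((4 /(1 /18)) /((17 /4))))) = -27625 * sqrt(1311) /350208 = -2.86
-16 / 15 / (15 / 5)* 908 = -14528 / 45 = -322.84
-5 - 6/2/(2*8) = -83/16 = -5.19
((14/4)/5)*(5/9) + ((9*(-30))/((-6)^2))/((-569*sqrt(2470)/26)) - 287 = -5159/18 + 3*sqrt(2470)/21622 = -286.60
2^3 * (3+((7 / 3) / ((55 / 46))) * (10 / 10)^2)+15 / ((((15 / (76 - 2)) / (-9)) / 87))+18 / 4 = -19106303 / 330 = -57897.89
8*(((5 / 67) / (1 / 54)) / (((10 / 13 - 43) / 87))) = -271440 / 4087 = -66.42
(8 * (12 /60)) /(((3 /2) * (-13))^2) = 32 /7605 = 0.00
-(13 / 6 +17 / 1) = -115 / 6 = -19.17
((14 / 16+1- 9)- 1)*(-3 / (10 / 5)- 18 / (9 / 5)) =1495 / 16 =93.44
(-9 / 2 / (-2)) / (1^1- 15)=-9 / 56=-0.16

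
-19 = -19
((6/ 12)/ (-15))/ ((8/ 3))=-1/ 80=-0.01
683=683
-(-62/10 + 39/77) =2192/385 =5.69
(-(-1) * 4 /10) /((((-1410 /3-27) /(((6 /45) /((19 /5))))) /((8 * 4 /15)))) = -128 /2124675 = -0.00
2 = 2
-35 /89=-0.39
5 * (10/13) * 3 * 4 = 600/13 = 46.15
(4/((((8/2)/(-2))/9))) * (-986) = 17748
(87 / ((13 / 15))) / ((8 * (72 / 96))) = 435 / 26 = 16.73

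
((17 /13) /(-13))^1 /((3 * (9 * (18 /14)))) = -119 /41067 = -0.00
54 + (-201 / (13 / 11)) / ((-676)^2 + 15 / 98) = 31437914748 / 582187619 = 54.00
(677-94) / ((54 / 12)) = 1166 / 9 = 129.56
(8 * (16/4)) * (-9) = -288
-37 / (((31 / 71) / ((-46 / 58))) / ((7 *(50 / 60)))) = 2114735 / 5394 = 392.05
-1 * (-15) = 15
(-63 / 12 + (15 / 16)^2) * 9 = -10071 / 256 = -39.34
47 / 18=2.61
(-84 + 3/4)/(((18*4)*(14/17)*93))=-629/41664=-0.02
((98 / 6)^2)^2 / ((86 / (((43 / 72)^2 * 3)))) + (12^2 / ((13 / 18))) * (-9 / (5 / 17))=-94903280341 / 18195840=-5215.66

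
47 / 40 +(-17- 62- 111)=-7553 / 40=-188.82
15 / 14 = 1.07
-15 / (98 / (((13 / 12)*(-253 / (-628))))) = -16445 / 246176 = -0.07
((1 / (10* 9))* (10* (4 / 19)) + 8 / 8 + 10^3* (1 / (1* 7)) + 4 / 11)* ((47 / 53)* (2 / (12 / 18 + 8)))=89265361 / 3024021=29.52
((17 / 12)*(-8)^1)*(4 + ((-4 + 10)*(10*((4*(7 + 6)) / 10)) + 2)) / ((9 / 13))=-46852 / 9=-5205.78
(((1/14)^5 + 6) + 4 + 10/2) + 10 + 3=15059073/537824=28.00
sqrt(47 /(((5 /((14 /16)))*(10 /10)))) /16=0.18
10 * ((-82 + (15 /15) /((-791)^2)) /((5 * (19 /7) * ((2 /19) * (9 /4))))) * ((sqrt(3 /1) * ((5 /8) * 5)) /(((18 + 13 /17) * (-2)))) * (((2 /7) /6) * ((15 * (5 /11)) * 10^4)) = 119458.63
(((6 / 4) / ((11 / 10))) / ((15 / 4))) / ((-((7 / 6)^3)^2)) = -186624 / 1294139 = -0.14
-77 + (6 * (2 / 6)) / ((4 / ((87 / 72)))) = -3667 / 48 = -76.40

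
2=2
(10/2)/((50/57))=57/10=5.70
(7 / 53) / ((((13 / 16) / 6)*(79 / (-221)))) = -11424 / 4187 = -2.73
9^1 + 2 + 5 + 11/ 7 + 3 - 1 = 137/ 7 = 19.57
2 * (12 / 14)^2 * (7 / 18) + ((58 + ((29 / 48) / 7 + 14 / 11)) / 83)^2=101907614209 / 94106605824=1.08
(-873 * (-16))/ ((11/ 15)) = 19047.27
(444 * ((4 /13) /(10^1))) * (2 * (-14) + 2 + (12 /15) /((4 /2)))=-113664 /325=-349.74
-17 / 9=-1.89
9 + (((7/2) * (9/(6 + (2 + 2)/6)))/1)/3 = 423/40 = 10.58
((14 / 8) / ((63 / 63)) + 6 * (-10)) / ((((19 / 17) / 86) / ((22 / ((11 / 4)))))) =-681292 / 19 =-35857.47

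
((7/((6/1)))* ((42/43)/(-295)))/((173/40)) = -392/438901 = -0.00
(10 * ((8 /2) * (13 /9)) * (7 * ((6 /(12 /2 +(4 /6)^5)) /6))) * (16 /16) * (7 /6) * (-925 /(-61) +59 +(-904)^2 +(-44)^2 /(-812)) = 16577337355488 /263581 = 62892762.97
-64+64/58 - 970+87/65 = -1944487/1885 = -1031.56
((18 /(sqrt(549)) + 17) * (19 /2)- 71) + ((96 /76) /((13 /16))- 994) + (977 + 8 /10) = 57 * sqrt(61) /61 + 187361 /2470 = 83.15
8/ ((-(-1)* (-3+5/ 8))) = -64/ 19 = -3.37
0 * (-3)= 0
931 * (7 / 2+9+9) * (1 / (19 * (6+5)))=2107 / 22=95.77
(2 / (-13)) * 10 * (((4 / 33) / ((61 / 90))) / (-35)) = 480 / 61061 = 0.01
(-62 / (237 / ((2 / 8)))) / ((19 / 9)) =-93 / 3002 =-0.03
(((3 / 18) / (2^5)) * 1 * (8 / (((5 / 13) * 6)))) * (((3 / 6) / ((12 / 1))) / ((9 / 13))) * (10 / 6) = 169 / 93312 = 0.00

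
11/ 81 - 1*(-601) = 48692/ 81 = 601.14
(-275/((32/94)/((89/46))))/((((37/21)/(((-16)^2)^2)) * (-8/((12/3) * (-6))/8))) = -1187356262400/851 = -1395248251.94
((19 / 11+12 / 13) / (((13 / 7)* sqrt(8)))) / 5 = 2653* sqrt(2) / 37180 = 0.10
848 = 848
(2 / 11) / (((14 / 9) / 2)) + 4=326 / 77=4.23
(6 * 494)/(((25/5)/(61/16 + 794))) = 1891773/4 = 472943.25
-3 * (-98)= 294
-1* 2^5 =-32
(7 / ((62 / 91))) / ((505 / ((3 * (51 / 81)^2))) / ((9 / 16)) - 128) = 14161 / 864032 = 0.02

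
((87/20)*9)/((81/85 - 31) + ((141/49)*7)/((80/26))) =-186354/111863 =-1.67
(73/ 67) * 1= 73/ 67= 1.09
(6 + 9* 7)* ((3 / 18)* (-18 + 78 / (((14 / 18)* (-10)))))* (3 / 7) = -67689 / 490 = -138.14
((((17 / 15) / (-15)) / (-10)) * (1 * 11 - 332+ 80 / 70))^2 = 1448791969 / 248062500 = 5.84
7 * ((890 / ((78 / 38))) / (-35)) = -3382 / 39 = -86.72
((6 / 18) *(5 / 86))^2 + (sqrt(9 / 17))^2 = 599501 / 1131588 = 0.53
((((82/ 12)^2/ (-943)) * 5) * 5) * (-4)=1025/ 207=4.95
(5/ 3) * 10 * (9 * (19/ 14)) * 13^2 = 240825/ 7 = 34403.57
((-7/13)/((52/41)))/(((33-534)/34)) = 4879/169338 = 0.03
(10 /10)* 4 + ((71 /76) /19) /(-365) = 2108169 /527060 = 4.00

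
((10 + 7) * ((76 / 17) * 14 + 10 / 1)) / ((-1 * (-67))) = 1234 / 67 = 18.42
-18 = -18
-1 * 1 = -1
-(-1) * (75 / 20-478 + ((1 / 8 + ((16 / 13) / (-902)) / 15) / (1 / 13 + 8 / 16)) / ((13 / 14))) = -2501244641 / 5276700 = -474.02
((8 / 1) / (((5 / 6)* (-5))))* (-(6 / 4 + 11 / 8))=138 / 25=5.52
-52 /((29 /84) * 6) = -728 /29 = -25.10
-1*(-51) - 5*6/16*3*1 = 363/8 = 45.38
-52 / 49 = -1.06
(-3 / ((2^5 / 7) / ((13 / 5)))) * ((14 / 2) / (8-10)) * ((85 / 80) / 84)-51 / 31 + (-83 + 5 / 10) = -53374123 / 634880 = -84.07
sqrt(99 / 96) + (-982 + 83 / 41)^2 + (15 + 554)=sqrt(66) / 8 + 1615308530 / 1681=960922.21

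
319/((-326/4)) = -3.91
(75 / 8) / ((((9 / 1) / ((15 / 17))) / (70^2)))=153125 / 34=4503.68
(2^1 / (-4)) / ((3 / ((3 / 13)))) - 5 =-131 / 26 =-5.04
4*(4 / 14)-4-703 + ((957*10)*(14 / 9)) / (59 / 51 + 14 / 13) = 61771399 / 10367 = 5958.46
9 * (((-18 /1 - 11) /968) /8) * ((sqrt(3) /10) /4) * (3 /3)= -261 * sqrt(3) /309760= -0.00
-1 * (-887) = 887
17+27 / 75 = 434 / 25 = 17.36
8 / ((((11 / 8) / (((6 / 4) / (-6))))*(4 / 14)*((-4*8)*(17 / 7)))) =49 / 748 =0.07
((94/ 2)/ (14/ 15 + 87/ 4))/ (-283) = -2820/ 385163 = -0.01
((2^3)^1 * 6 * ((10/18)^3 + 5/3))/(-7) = -21440/1701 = -12.60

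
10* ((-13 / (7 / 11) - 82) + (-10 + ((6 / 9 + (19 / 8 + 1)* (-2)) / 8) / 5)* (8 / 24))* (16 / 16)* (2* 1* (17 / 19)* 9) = -18132047 / 1064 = -17041.40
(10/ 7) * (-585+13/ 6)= -17485/ 21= -832.62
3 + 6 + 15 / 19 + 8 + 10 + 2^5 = 1136 / 19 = 59.79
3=3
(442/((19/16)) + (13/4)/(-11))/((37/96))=964.97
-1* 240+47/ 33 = -7873/ 33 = -238.58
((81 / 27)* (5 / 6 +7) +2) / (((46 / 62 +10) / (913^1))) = 481151 / 222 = 2167.35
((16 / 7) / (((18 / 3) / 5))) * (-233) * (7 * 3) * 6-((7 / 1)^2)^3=-173569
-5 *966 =-4830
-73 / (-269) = 73 / 269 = 0.27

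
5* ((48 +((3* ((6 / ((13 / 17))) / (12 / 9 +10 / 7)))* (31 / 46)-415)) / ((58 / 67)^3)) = -9421267135465 / 3383632304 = -2784.36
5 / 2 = 2.50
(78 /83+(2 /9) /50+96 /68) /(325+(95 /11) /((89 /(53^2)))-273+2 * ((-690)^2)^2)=732253819 /140902462309802308425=0.00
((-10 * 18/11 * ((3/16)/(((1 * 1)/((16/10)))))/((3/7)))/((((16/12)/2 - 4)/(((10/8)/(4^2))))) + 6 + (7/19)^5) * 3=32816571045/1743173696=18.83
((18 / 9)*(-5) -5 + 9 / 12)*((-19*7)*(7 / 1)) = 53067 / 4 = 13266.75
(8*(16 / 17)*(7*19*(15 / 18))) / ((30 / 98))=417088 / 153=2726.07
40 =40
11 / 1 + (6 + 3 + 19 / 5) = 119 / 5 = 23.80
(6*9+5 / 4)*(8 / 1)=442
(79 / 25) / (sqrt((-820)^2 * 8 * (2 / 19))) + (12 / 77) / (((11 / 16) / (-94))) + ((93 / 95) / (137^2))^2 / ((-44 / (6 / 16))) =-1836151618588724319 / 86171344245509600 + 79 * sqrt(19) / 82000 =-21.30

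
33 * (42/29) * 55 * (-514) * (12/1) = -470186640/29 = -16213332.41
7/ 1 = 7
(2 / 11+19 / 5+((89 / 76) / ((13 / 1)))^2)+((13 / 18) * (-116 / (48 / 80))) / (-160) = 1762180943 / 362393460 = 4.86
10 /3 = 3.33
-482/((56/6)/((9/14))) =-6507/196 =-33.20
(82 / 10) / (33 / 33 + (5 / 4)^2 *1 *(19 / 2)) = 1312 / 2535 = 0.52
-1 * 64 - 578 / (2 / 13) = -3821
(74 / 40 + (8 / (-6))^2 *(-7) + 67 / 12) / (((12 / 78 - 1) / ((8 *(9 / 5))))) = 2132 / 25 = 85.28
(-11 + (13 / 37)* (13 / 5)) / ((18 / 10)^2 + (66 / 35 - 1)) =-32655 / 13357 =-2.44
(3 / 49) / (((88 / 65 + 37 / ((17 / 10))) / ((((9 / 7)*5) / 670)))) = 29835 / 1174145252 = 0.00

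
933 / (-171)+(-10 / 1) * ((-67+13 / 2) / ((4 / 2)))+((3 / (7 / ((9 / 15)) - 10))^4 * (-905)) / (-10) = 44427106 / 35625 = 1247.08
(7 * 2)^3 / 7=392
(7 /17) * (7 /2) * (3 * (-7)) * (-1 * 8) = 4116 /17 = 242.12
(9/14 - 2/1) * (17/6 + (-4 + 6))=-551/84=-6.56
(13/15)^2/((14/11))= 1859/3150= 0.59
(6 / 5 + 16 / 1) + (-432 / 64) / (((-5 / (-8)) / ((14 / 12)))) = 23 / 5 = 4.60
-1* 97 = -97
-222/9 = -74/3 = -24.67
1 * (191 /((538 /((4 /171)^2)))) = 1528 /7865829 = 0.00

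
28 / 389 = 0.07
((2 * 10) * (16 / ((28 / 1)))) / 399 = 80 / 2793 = 0.03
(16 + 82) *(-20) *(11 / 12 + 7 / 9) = -29890 / 9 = -3321.11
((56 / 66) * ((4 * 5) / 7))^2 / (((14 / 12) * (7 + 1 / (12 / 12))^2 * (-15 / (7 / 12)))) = -10 / 3267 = -0.00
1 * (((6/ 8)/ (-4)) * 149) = -447/ 16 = -27.94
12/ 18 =2/ 3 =0.67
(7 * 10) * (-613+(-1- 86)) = -49000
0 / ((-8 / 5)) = 0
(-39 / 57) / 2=-13 / 38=-0.34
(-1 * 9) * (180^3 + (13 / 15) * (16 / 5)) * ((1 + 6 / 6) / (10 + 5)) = -874800416 / 125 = -6998403.33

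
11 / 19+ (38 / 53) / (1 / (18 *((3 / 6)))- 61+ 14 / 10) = 1528201 / 2695739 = 0.57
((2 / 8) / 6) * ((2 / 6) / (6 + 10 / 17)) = 17 / 8064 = 0.00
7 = 7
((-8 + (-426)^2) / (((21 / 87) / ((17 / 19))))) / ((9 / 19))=1420059.11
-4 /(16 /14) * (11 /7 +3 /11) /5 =-71 /55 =-1.29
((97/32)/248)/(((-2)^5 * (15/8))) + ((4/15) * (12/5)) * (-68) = -103612901/2380800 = -43.52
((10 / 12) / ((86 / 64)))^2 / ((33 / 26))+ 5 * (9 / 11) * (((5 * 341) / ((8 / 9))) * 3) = 103420569925 / 4393224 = 23540.93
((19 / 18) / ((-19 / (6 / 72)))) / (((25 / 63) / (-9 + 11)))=-7 / 300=-0.02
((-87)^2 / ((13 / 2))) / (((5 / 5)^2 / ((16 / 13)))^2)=3875328 / 2197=1763.92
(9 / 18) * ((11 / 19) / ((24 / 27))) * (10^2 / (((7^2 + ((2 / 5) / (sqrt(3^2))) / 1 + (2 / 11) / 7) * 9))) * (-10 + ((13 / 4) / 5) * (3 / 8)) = -99162525 / 138086528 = -0.72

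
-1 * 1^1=-1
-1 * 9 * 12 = -108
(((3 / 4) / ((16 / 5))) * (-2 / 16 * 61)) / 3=-305 / 512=-0.60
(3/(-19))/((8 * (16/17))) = -51/2432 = -0.02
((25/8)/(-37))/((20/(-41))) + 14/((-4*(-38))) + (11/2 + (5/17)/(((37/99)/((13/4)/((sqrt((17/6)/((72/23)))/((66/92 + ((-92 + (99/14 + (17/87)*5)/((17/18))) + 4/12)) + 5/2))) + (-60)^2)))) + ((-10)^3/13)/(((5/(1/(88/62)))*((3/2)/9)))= 151692878945/54687776 - 122472412920*sqrt(1173)/19520916247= 2558.92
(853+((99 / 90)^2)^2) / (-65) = -8544641 / 650000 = -13.15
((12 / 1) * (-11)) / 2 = -66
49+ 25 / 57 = 2818 / 57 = 49.44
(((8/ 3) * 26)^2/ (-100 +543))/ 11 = 43264/ 43857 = 0.99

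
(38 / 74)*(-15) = -285 / 37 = -7.70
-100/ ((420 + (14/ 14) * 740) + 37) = -100/ 1197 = -0.08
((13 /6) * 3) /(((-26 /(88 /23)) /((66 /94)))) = -726 /1081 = -0.67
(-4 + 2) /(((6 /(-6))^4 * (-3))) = 2 /3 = 0.67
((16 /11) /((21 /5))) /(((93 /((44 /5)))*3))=64 /5859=0.01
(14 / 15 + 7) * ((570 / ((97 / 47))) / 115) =212534 / 11155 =19.05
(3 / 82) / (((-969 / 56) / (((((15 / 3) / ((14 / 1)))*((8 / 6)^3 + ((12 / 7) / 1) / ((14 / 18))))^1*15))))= -17800 / 343539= -0.05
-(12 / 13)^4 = -20736 / 28561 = -0.73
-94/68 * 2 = -47/17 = -2.76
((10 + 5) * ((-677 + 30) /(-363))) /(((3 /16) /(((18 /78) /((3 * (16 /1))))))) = 3235 /4719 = 0.69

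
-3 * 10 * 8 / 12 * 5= -100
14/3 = 4.67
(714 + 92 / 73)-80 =46374 / 73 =635.26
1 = 1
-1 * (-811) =811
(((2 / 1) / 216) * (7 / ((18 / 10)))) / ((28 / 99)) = 55 / 432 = 0.13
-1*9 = -9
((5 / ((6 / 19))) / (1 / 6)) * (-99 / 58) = -9405 / 58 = -162.16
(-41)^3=-68921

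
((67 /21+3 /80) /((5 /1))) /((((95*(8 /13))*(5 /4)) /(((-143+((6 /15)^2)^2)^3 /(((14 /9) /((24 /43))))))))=-452731138807884067989 /48868408203125000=-9264.29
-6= -6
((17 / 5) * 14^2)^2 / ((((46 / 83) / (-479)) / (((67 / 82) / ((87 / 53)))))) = -391844966396492 / 2051025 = -191048361.87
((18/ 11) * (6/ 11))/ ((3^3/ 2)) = 0.07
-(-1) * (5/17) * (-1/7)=-0.04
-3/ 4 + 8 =29/ 4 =7.25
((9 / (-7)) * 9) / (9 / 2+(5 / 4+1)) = -12 / 7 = -1.71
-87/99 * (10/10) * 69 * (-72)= 48024/11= 4365.82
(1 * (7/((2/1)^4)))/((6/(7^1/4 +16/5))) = 231/640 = 0.36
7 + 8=15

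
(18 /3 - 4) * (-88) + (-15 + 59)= -132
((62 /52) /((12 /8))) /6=31 /234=0.13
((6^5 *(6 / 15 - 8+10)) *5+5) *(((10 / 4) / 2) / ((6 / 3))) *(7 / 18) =22681.22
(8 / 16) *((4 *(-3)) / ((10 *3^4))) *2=-2 / 135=-0.01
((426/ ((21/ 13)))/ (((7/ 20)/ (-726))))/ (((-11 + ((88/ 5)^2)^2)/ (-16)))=24367200000/ 267106399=91.23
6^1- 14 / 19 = 100 / 19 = 5.26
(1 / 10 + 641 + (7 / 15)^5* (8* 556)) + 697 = 2181754447 / 1518750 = 1436.55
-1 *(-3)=3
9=9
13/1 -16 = -3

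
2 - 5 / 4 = 3 / 4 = 0.75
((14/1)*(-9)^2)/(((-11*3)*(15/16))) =-2016/55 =-36.65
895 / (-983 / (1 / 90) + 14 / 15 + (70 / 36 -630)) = -80550 / 8018741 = -0.01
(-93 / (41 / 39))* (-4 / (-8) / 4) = -3627 / 328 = -11.06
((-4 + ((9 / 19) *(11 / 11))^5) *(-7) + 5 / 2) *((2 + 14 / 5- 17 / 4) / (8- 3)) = 1652368883 / 495219800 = 3.34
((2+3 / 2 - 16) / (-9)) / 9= 25 / 162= 0.15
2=2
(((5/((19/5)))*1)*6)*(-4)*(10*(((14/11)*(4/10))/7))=-4800/209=-22.97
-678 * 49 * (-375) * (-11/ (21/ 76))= -495957000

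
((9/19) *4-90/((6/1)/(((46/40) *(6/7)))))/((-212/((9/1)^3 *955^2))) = 2279826285525/56392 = 40428186.37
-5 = -5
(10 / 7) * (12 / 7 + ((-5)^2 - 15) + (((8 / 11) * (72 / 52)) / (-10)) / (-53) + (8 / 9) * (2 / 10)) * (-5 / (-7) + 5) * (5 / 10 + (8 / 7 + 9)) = 169237001200 / 163774611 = 1033.35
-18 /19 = -0.95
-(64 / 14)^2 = -1024 / 49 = -20.90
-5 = -5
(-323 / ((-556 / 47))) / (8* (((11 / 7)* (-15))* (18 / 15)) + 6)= -106267 / 857352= -0.12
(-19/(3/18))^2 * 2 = 25992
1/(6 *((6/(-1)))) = -1/36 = -0.03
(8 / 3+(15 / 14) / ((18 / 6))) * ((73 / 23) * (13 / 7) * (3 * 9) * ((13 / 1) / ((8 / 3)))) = 42303573 / 18032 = 2346.03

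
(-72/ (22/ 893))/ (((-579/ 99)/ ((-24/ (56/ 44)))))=-12730608/ 1351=-9423.10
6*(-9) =-54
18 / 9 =2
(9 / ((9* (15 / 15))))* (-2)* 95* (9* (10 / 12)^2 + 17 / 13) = -37335 / 26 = -1435.96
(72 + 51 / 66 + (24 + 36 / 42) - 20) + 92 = 26123 / 154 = 169.63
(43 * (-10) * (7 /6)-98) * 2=-3598 /3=-1199.33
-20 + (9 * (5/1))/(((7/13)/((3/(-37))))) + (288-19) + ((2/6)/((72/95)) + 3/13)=176650385/727272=242.89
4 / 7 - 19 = -129 / 7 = -18.43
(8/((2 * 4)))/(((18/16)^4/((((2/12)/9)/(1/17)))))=34816/177147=0.20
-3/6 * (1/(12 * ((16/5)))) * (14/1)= -35/192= -0.18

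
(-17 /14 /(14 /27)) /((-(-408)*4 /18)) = -81 /3136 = -0.03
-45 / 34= -1.32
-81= -81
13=13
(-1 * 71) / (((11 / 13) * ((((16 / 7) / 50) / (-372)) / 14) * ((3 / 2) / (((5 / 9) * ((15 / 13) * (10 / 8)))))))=337028125 / 66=5106486.74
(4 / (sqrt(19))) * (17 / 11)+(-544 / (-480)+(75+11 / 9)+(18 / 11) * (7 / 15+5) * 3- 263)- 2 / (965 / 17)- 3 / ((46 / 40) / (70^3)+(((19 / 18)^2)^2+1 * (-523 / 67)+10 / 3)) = -147000211536436026904 / 930882669030793215+68 * sqrt(19) / 209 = -156.50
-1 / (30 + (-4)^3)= 1 / 34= 0.03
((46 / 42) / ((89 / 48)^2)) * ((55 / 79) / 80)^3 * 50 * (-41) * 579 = -54504150525 / 218700267464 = -0.25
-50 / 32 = -25 / 16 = -1.56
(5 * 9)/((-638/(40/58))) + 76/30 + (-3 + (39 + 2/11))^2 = 2002059128/1526415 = 1311.61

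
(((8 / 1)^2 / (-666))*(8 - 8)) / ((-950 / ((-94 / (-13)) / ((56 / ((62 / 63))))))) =0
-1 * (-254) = 254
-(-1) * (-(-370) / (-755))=-74 / 151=-0.49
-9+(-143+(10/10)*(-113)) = -265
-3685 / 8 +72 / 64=-919 / 2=-459.50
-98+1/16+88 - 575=-9359/16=-584.94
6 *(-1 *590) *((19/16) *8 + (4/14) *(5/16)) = -475245/14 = -33946.07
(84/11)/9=28/33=0.85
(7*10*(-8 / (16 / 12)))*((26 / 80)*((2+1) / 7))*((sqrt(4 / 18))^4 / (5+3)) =-13 / 36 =-0.36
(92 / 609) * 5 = 460 / 609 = 0.76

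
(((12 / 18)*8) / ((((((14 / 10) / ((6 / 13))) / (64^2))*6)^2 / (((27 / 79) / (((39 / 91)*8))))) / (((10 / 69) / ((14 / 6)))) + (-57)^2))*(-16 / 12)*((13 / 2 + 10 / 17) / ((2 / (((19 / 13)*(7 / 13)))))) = -268880052224000 / 44045159865999721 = -0.01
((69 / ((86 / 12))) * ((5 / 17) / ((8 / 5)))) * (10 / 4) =25875 / 5848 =4.42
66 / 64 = 33 / 32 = 1.03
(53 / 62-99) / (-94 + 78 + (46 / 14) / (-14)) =298165 / 49321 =6.05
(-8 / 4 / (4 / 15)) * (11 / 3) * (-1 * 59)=1622.50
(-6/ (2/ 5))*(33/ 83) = -495/ 83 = -5.96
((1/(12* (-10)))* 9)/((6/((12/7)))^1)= -3/140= -0.02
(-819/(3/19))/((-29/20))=103740/29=3577.24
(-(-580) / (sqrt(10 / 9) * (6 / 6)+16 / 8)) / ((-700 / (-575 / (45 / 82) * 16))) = 875104 / 91 - 437552 * sqrt(10) / 273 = 4548.17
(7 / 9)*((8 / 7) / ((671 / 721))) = 5768 / 6039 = 0.96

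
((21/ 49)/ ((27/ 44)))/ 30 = 22/ 945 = 0.02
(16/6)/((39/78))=5.33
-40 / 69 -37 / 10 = -2953 / 690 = -4.28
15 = 15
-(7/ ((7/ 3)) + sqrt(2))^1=-3 - sqrt(2)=-4.41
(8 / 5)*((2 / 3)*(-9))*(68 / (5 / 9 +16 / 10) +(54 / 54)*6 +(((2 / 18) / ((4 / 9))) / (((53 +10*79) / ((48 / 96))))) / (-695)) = -34140690526 / 94718075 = -360.45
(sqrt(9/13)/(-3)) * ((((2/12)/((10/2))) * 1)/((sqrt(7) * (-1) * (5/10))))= 0.01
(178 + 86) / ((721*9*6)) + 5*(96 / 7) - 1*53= 14441 / 927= 15.58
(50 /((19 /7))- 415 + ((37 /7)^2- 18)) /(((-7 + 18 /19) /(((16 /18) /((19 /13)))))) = 37436048 /963585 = 38.85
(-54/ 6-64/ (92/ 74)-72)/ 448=-3047/ 10304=-0.30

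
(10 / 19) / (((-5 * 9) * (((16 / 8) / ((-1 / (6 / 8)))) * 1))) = 4 / 513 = 0.01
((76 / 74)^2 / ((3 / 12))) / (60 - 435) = -0.01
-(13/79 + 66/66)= -92/79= -1.16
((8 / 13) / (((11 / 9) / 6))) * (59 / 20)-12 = -2208 / 715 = -3.09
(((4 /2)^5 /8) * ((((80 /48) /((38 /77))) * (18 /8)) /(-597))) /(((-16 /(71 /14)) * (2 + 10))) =3905 /2903808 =0.00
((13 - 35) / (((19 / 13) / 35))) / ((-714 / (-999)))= -238095 / 323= -737.14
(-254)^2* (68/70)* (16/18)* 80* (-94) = -26392721408/63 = -418932085.84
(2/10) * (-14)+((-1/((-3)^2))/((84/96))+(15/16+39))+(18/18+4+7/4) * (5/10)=203543/5040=40.39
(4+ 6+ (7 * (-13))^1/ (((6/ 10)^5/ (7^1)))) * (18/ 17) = -3976390/ 459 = -8663.16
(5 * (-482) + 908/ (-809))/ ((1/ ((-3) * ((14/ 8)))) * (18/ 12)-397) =13654186/ 2249829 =6.07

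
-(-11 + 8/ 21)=10.62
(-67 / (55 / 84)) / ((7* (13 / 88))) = -6432 / 65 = -98.95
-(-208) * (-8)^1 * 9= -14976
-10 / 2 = -5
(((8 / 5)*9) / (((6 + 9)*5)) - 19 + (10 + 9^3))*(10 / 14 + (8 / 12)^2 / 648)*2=218968376 / 212625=1029.83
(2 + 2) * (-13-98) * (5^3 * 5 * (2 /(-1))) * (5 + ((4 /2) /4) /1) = 3052500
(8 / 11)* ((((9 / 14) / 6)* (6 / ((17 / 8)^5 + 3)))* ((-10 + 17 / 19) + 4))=-114425856 / 2221069543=-0.05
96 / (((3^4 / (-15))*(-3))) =160 / 27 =5.93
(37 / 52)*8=74 / 13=5.69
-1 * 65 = -65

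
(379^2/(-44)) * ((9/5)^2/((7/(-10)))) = 15110.29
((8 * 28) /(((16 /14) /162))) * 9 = 285768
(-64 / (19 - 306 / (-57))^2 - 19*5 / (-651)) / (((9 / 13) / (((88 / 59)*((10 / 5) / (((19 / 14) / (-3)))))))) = -1282327904 / 3528728109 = -0.36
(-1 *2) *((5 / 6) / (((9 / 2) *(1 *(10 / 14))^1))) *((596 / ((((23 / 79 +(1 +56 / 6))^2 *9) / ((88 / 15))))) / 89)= -1145647888 / 57134244645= -0.02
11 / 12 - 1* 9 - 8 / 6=-9.42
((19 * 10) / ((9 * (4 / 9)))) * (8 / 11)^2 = 3040 / 121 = 25.12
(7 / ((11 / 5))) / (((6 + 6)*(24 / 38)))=665 / 1584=0.42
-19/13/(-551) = 1/377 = 0.00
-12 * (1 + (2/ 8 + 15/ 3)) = -75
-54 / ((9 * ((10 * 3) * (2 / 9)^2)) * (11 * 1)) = -81 / 220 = -0.37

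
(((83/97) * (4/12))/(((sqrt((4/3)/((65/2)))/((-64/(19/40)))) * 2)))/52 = -1.82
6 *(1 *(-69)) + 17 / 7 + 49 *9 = 206 / 7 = 29.43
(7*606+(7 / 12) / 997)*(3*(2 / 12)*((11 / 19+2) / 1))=2486813455 / 454632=5469.95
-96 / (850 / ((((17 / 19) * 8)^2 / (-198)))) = 8704 / 297825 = 0.03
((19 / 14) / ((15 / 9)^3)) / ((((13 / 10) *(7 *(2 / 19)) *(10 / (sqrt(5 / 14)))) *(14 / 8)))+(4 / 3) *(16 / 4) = 9747 *sqrt(70) / 7803250+16 / 3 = 5.34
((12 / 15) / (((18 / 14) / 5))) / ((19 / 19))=28 / 9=3.11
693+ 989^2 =978814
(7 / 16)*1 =7 / 16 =0.44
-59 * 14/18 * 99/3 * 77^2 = -26935447/3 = -8978482.33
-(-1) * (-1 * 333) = -333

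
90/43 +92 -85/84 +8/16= 338015/3612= 93.58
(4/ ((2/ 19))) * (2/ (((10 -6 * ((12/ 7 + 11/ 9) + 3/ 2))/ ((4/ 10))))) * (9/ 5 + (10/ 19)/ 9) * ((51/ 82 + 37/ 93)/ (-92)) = 86503571/ 2295521325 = 0.04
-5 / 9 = -0.56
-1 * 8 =-8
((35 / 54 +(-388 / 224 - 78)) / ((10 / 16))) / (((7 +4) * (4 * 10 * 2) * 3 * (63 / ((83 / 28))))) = -396989 / 176033088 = -0.00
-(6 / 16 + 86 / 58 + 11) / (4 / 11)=-32813 / 928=-35.36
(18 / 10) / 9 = 1 / 5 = 0.20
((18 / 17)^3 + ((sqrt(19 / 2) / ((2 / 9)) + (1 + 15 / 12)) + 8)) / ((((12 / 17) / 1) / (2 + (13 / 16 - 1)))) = 6518069 / 221952 + 1479 * sqrt(38) / 256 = 64.98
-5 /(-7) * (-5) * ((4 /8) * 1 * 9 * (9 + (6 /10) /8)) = -16335 /112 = -145.85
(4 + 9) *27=351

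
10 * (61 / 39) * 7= 4270 / 39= 109.49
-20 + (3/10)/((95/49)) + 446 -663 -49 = -271553/950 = -285.85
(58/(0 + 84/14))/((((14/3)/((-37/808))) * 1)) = -0.09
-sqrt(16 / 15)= -4*sqrt(15) / 15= -1.03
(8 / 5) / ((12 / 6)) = 4 / 5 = 0.80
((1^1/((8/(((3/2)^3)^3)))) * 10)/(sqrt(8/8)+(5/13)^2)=16632135/397312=41.86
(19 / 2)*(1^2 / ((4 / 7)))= 16.62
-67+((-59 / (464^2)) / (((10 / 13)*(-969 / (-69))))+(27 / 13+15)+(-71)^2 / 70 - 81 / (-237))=22.43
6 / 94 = 3 / 47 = 0.06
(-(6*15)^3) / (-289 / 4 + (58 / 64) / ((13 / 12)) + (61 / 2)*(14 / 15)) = 16974.49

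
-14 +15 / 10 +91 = 157 / 2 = 78.50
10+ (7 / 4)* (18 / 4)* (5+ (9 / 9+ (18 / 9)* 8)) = 733 / 4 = 183.25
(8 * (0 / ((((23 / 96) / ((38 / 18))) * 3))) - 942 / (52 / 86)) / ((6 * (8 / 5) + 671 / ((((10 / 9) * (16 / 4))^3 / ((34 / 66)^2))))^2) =-3345903616000000 / 290404009782471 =-11.52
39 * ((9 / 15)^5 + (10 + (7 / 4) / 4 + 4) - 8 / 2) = 20504757 / 50000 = 410.10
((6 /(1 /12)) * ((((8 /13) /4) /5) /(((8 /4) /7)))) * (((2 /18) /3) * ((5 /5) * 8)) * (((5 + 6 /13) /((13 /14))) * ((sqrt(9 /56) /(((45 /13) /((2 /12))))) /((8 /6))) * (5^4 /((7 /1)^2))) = 7100 * sqrt(14) /10647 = 2.50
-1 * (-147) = 147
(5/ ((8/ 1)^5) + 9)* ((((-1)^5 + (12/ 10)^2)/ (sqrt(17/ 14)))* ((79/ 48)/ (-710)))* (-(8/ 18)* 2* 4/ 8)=256282873* sqrt(238)/ 1067876352000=0.00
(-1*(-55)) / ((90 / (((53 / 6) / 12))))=583 / 1296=0.45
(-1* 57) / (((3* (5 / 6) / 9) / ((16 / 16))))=-205.20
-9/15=-3/5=-0.60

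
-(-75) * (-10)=-750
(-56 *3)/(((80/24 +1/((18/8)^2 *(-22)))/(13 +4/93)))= -30261924/45911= -659.14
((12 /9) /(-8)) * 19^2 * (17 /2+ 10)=-13357 /12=-1113.08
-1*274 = -274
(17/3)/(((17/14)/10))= 140/3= 46.67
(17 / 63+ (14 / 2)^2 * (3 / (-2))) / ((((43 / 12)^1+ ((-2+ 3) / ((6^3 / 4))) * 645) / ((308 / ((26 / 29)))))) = -11773652 / 7267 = -1620.15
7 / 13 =0.54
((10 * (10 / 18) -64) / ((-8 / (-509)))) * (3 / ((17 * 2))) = -133867 / 408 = -328.11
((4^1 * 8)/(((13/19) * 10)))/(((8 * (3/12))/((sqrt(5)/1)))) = 152 * sqrt(5)/65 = 5.23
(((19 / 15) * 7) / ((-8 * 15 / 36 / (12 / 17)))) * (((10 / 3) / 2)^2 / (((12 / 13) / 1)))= -1729 / 306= -5.65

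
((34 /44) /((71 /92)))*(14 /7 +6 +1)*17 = 119646 /781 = 153.20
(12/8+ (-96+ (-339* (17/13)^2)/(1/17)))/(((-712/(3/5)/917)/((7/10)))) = 12952084887/2406560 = 5381.99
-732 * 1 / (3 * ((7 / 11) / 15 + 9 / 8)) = -322080 / 1541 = -209.01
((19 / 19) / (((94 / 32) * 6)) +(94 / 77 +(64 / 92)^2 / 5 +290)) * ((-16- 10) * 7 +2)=-100407928704 / 1914451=-52447.37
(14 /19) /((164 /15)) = 105 /1558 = 0.07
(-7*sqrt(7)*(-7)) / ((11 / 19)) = 931*sqrt(7) / 11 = 223.93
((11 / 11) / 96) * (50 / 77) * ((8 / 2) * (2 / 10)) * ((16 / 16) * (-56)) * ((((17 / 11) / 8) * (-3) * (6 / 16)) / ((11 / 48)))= 765 / 2662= 0.29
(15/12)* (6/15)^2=0.20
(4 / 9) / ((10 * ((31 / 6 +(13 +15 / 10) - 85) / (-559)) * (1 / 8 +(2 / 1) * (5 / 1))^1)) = 2236 / 59535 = 0.04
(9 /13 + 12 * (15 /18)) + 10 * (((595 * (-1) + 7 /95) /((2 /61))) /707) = -6135941 /24947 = -245.96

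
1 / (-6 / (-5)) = 0.83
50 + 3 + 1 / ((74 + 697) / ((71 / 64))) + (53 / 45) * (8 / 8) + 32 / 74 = 1495590253 / 27385920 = 54.61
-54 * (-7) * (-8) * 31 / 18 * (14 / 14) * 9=-46872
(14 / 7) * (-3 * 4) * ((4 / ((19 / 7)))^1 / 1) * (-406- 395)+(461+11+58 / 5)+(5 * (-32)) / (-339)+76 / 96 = 7423888589 / 257640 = 28814.97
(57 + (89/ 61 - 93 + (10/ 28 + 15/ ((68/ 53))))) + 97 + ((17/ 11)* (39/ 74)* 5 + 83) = 1909494051/ 11817652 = 161.58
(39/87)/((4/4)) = 13/29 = 0.45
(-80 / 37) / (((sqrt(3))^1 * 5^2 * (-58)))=8 * sqrt(3) / 16095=0.00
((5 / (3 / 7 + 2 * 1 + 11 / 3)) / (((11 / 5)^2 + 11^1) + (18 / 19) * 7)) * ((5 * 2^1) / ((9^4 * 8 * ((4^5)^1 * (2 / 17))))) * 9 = 1413125 / 2719777554432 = 0.00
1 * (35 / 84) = 5 / 12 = 0.42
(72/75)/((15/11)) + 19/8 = 3079/1000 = 3.08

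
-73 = -73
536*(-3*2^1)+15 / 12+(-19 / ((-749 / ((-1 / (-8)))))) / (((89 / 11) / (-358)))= -428615605 / 133322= -3214.89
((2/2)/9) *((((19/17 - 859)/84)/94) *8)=-14584/151011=-0.10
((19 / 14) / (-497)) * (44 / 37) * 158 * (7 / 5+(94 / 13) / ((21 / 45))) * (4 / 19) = -106880048 / 58568965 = -1.82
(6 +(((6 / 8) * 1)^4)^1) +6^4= 1302.32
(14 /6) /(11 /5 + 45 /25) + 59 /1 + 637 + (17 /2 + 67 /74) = 313459 /444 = 705.99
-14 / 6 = -2.33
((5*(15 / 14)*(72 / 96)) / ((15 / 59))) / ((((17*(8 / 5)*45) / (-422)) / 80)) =-311225 / 714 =-435.89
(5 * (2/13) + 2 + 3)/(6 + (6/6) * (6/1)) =25/52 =0.48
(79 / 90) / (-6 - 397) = -79 / 36270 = -0.00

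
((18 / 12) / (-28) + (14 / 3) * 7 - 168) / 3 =-22745 / 504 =-45.13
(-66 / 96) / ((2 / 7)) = -77 / 32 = -2.41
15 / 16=0.94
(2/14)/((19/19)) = 1/7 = 0.14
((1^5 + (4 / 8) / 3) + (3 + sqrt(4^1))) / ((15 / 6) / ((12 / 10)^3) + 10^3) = 2664 / 432625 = 0.01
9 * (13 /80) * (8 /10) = 117 /100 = 1.17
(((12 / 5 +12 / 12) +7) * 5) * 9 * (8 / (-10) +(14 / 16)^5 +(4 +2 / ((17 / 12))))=1670017167 / 696320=2398.35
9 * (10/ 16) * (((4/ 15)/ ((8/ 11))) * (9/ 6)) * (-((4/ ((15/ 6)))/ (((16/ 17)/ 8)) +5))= -9207/ 160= -57.54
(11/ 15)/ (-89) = -11/ 1335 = -0.01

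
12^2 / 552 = 6 / 23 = 0.26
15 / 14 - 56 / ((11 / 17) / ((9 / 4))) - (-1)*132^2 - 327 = 2603115 / 154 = 16903.34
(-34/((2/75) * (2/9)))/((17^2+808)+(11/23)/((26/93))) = -3431025/657029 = -5.22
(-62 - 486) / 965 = -548 / 965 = -0.57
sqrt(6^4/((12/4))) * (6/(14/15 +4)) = 540 * sqrt(3)/37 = 25.28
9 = 9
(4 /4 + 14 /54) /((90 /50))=170 /243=0.70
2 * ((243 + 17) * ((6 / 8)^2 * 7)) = 2047.50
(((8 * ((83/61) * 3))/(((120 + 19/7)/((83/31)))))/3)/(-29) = -385784/47106701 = -0.01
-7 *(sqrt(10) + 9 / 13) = -7 *sqrt(10) - 63 / 13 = -26.98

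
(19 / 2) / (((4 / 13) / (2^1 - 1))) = 247 / 8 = 30.88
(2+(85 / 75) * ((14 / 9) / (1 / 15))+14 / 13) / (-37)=-0.80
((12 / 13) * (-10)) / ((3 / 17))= -680 / 13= -52.31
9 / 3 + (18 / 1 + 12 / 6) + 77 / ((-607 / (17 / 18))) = 249989 / 10926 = 22.88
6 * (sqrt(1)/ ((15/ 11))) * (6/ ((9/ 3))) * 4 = 176/ 5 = 35.20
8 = 8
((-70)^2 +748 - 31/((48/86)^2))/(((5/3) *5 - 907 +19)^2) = 3195929/445716544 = 0.01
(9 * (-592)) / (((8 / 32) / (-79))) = 1683648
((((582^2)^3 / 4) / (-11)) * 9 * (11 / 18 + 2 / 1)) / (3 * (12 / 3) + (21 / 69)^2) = -120781787014262007864 / 70367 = -1716454971993434.53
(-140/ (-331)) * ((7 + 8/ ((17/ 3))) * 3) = 60060/ 5627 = 10.67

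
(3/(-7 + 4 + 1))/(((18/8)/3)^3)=-32/9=-3.56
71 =71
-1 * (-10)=10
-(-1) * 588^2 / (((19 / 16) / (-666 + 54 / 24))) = -3671801280 / 19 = -193252698.95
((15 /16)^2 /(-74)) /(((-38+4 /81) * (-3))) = -6075 /58233856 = -0.00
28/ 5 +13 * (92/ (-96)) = -823/ 120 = -6.86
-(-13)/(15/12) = 52/5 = 10.40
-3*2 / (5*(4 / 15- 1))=18 / 11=1.64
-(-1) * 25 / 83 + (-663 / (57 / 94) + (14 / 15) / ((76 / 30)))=-90694 / 83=-1092.70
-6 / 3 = -2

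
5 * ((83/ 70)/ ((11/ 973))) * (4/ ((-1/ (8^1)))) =-184592/ 11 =-16781.09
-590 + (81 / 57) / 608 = -6815653 / 11552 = -590.00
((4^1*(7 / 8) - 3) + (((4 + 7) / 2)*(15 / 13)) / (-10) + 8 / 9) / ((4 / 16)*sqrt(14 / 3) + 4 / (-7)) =-19768 / 1599 - 17297*sqrt(42) / 9594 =-24.05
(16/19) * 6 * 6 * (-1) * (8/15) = -1536/95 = -16.17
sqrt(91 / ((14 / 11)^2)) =11 *sqrt(91) / 14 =7.50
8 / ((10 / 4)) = 16 / 5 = 3.20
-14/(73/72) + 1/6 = -5975/438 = -13.64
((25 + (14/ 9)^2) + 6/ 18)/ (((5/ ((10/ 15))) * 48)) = 281/ 3645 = 0.08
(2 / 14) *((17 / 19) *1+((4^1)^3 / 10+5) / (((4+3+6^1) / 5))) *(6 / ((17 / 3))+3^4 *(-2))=-187776 / 1547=-121.38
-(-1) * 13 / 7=13 / 7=1.86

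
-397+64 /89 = -35269 /89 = -396.28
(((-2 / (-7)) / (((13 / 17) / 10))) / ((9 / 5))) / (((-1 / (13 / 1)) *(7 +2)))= -3.00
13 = 13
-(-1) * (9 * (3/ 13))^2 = 729/ 169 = 4.31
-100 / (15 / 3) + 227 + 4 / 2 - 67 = 142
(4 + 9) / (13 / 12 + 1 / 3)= 156 / 17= 9.18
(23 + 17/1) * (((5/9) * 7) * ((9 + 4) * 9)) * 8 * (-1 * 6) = -873600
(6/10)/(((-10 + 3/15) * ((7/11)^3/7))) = -3993/2401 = -1.66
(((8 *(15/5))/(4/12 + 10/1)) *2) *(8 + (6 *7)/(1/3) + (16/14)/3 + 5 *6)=165696/217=763.58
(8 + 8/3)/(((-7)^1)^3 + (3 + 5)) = -32/1005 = -0.03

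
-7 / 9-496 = -4471 / 9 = -496.78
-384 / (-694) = 192 / 347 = 0.55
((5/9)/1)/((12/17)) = 85/108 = 0.79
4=4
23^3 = 12167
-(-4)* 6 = 24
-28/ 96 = -7/ 24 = -0.29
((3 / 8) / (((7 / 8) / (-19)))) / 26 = -57 / 182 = -0.31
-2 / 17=-0.12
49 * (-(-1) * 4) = 196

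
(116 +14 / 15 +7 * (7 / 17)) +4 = 123.82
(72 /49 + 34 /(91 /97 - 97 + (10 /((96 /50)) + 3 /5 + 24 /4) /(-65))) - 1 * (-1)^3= 580804933 /274467277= 2.12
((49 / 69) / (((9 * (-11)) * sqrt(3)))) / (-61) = 49 * sqrt(3) / 1250073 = 0.00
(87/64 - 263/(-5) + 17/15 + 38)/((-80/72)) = -268107/3200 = -83.78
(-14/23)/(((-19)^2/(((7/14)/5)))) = -7/41515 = -0.00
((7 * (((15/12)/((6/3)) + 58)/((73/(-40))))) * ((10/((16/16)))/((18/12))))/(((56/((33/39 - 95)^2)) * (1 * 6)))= -487947600/12337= -39551.56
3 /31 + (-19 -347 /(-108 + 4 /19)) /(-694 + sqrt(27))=96957* sqrt(3) /986335232 + 1827158331 /15288196096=0.12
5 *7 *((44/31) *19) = 29260/31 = 943.87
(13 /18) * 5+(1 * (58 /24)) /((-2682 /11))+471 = 474.60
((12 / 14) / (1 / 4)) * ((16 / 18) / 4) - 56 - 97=-3197 / 21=-152.24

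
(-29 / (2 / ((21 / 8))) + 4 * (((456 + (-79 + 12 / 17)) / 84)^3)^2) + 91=70195758861028721459113 / 2119870119423845376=33113.24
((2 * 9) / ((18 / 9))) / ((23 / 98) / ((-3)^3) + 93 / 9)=0.87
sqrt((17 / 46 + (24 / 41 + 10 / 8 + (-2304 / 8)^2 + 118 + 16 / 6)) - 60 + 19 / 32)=sqrt(42517039998534) / 22632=288.11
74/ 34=37/ 17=2.18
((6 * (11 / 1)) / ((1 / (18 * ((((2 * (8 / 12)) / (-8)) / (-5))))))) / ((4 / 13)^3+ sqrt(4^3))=24167 / 4900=4.93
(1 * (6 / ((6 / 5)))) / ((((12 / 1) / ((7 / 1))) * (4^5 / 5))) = 175 / 12288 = 0.01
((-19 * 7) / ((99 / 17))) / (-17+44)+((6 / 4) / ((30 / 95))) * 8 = 99313 / 2673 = 37.15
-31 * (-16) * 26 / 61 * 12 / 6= 25792 / 61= 422.82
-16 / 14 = -8 / 7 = -1.14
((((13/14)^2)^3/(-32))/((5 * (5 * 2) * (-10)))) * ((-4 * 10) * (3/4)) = -14480427/12047257600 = -0.00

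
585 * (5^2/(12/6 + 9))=14625/11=1329.55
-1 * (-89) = 89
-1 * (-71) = 71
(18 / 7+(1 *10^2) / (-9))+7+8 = 407 / 63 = 6.46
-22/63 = -0.35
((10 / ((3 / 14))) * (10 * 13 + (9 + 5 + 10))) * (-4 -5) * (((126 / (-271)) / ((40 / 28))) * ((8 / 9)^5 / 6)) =3461742592 / 1778031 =1946.95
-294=-294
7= 7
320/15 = 64/3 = 21.33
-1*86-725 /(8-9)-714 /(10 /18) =-3231 /5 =-646.20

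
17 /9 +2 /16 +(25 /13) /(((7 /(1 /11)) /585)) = 92165 /5544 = 16.62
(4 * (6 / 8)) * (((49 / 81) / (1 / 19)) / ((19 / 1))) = 1.81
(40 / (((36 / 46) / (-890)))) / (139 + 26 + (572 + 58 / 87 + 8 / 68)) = -6959800 / 112881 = -61.66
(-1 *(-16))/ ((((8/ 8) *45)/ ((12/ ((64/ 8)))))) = 8/ 15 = 0.53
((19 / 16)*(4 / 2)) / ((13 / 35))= 665 / 104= 6.39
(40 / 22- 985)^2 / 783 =12996025 / 10527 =1234.54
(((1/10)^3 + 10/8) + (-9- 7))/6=-14749/6000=-2.46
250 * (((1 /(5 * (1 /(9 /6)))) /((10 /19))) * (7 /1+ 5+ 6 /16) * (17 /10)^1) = 95931 /32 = 2997.84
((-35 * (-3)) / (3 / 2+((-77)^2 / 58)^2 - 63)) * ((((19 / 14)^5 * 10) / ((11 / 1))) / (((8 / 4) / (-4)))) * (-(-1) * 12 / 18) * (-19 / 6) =197827929605 / 1107555479646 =0.18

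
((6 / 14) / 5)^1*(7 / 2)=3 / 10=0.30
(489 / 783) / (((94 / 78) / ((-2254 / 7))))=-682318 / 4089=-166.87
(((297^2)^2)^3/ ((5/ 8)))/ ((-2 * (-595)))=1884245050438765844170375448964/ 2975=633359680819753224931218600.00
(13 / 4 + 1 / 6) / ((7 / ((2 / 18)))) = 41 / 756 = 0.05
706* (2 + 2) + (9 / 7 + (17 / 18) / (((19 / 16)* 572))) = 483607219 / 171171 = 2825.29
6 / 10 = 3 / 5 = 0.60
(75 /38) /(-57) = -25 /722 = -0.03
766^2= 586756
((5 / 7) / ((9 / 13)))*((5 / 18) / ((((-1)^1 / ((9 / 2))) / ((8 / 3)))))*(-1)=650 / 189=3.44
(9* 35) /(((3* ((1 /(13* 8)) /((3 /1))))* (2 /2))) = 32760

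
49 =49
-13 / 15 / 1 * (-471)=408.20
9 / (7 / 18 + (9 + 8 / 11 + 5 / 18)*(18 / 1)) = 1782 / 35735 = 0.05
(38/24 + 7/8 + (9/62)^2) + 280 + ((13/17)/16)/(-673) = 149078595131/527750448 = 282.48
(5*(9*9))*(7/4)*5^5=8859375/4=2214843.75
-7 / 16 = -0.44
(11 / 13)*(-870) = -9570 / 13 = -736.15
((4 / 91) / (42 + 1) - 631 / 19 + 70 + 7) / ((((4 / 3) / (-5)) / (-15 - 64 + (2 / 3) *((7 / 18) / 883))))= 403412795720 / 31096611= 12972.89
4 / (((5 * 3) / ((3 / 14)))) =2 / 35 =0.06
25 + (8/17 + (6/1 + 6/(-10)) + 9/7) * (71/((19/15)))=963479/2261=426.13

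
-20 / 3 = -6.67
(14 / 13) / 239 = 14 / 3107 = 0.00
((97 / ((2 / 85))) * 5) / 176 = 41225 / 352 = 117.12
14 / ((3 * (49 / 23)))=46 / 21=2.19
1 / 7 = 0.14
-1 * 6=-6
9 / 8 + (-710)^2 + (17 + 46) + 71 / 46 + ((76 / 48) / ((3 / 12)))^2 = 834964771 / 1656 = 504205.78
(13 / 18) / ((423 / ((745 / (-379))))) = -9685 / 2885706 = -0.00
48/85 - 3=-207/85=-2.44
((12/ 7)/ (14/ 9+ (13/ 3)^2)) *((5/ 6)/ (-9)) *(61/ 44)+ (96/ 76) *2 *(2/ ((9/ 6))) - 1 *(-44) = 47.36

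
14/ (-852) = -7/ 426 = -0.02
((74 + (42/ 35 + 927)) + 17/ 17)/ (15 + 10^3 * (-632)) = -5016/ 3159925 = -0.00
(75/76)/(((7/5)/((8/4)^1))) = 375/266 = 1.41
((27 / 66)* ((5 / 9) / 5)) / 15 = 1 / 330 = 0.00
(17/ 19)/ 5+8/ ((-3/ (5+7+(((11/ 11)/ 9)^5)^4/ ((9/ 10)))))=-992320812433685585674021/ 31184411902481022374565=-31.82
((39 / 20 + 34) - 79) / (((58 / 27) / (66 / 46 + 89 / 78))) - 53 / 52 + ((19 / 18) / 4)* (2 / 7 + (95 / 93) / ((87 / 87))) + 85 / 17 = -192218888401 / 4064271120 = -47.29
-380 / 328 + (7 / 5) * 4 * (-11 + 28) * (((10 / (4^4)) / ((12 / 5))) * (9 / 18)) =-12085 / 31488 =-0.38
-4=-4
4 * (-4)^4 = 1024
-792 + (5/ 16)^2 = -202727/ 256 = -791.90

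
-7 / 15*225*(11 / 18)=-385 / 6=-64.17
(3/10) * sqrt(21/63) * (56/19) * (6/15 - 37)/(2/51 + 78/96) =-4181184 * sqrt(3)/330125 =-21.94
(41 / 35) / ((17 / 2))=82 / 595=0.14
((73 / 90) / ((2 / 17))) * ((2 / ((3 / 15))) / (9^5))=0.00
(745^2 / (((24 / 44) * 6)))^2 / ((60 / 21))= 52184135955875 / 5184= 10066384250.75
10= 10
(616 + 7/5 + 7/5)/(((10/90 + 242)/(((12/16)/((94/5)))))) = 41769/409652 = 0.10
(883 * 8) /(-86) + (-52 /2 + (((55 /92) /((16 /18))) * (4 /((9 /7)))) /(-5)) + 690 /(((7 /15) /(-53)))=-4346139977 /55384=-78472.84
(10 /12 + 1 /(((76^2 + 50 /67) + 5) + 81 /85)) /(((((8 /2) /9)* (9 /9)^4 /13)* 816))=1070527445 /35830529536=0.03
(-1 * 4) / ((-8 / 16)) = 8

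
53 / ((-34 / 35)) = -54.56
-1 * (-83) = 83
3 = 3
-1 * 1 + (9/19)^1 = -10/19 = -0.53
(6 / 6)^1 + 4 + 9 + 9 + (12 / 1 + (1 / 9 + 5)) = 361 / 9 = 40.11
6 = 6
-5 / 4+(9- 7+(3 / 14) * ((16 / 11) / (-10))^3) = 3490803 / 4658500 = 0.75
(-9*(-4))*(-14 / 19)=-504 / 19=-26.53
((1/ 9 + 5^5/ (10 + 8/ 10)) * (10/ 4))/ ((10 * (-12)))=-15631/ 2592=-6.03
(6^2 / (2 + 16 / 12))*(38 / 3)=684 / 5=136.80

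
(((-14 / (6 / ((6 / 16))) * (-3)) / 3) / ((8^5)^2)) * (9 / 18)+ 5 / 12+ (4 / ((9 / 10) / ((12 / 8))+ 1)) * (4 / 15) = 55834574869 / 51539607552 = 1.08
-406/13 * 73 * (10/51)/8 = -74095/1326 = -55.88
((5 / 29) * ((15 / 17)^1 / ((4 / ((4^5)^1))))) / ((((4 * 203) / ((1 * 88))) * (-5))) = -84480 / 100079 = -0.84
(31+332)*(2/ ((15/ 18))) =4356/ 5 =871.20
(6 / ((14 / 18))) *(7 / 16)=27 / 8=3.38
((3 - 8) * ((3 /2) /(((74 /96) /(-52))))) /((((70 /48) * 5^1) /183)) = 16443648 /1295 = 12697.80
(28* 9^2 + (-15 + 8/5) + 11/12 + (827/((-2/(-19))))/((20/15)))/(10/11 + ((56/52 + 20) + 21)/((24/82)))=139817821/2482570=56.32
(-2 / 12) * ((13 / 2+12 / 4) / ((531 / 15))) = -0.04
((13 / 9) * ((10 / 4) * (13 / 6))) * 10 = 4225 / 54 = 78.24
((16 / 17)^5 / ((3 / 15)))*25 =131072000 / 1419857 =92.31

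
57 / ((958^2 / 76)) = 1083 / 229441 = 0.00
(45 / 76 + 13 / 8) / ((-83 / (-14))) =2359 / 6308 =0.37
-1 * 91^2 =-8281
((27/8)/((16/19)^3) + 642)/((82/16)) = 21222249/167936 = 126.37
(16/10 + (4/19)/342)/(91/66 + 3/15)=572044/564243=1.01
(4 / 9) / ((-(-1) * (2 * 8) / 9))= 1 / 4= 0.25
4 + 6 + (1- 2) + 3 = 12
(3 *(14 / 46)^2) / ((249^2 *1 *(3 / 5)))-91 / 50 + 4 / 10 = -2328683309 / 1639926450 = -1.42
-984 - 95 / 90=-17731 / 18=-985.06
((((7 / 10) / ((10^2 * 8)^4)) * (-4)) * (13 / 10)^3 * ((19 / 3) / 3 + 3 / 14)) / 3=-643721 / 55296000000000000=-0.00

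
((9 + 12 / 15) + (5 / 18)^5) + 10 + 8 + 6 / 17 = 28.15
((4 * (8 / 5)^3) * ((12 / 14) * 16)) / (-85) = -196608 / 74375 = -2.64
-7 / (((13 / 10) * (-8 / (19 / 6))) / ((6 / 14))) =95 / 104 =0.91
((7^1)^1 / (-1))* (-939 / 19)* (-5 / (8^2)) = -32865 / 1216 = -27.03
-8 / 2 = -4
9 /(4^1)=9 /4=2.25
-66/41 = -1.61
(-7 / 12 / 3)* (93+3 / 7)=-109 / 6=-18.17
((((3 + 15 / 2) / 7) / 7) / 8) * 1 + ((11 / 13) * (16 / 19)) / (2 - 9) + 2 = 53253 / 27664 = 1.92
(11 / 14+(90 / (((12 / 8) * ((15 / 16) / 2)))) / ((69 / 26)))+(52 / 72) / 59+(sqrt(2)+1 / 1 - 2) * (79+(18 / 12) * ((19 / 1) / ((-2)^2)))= -25370419 / 683928+689 * sqrt(2) / 8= 84.70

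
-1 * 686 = -686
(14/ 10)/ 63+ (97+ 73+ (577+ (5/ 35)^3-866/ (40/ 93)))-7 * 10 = -82510871/ 61740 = -1336.42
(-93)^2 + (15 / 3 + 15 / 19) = 8654.79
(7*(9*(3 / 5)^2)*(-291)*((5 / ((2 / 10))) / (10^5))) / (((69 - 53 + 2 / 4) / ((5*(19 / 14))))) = -149283 / 220000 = -0.68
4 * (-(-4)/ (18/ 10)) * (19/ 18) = 760/ 81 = 9.38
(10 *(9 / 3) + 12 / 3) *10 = 340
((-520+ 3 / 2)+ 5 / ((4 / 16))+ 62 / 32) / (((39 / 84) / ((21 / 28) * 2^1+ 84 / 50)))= -1768557 / 520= -3401.07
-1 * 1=-1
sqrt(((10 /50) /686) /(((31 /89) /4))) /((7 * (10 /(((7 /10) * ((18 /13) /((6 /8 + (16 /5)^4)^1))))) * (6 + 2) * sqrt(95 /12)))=45 * sqrt(2201682) /198116161334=0.00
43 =43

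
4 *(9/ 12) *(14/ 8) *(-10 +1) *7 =-1323/ 4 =-330.75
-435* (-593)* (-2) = -515910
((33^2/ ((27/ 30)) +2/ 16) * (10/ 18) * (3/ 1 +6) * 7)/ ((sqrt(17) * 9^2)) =112945 * sqrt(17)/ 3672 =126.82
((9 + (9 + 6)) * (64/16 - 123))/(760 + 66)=-204/59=-3.46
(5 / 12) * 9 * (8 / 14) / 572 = 15 / 4004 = 0.00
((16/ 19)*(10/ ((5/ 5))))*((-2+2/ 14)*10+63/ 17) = -283040/ 2261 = -125.18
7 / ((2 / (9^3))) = 2551.50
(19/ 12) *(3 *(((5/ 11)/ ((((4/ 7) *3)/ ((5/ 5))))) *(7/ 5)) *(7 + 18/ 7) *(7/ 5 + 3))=8911/ 120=74.26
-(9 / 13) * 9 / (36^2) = -1 / 208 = -0.00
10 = 10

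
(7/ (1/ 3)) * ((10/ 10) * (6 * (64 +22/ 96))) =64743/ 8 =8092.88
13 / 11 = 1.18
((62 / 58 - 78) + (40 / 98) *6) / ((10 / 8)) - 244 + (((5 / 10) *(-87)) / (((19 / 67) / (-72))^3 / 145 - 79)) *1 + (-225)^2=459767918994442117462971 / 9136525552906294795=50321.96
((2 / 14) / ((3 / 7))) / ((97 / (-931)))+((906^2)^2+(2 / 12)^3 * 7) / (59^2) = 14116865240011279 / 72933912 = 193556945.64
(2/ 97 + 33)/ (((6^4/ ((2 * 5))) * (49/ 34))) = 272255/ 1539972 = 0.18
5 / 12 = 0.42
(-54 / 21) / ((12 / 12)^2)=-18 / 7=-2.57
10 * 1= 10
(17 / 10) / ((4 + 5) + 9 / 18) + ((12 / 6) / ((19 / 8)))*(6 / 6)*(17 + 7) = 1937 / 95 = 20.39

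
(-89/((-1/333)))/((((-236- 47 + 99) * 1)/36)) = -266733/46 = -5798.54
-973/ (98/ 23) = -3197/ 14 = -228.36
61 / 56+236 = 237.09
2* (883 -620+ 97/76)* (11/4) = 220935/152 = 1453.52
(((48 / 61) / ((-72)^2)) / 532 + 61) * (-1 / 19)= -213793777 / 66591504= -3.21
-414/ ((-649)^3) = 414/ 273359449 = 0.00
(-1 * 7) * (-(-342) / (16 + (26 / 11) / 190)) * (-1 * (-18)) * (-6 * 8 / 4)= 540373680 / 16733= 32293.89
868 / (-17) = -868 / 17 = -51.06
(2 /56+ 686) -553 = 3725 /28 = 133.04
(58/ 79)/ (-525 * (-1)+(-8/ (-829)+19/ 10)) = 480820/ 345078399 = 0.00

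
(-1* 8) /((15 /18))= -48 /5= -9.60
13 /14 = 0.93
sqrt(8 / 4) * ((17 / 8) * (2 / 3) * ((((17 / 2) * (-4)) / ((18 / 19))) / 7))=-5491 * sqrt(2) / 756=-10.27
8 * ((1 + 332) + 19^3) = 57536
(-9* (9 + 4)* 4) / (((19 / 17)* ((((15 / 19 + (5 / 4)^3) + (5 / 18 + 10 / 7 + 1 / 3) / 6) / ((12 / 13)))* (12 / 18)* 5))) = -133249536 / 3542215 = -37.62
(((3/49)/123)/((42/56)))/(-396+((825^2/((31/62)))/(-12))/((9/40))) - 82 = -62340483437/760249798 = -82.00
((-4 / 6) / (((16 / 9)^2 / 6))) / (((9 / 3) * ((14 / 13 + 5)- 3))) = -351 / 2560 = -0.14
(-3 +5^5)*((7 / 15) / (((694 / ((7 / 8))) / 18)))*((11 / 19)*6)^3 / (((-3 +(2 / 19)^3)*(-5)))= 16492711158 / 178436075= 92.43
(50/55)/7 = 10/77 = 0.13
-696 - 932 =-1628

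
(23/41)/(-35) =-23/1435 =-0.02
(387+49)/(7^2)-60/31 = 10576/1519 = 6.96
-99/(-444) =33/148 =0.22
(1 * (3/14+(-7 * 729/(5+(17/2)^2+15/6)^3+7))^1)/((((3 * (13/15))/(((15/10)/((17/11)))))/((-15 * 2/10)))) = -147332941695/18261214972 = -8.07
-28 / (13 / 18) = -504 / 13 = -38.77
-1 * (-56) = 56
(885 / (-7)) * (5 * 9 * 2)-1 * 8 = -11386.57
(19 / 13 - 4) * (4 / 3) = -44 / 13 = -3.38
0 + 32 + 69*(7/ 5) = 643/ 5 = 128.60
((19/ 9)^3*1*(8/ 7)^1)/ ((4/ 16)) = 219488/ 5103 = 43.01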